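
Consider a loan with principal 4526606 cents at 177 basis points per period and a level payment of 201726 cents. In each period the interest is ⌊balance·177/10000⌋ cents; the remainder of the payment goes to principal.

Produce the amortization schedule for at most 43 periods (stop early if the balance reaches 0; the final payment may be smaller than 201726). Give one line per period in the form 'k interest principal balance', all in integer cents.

1 80120 121606 4405000
2 77968 123758 4281242
3 75777 125949 4155293
4 73548 128178 4027115
5 71279 130447 3896668
6 68971 132755 3763913
7 66621 135105 3628808
8 64229 137497 3491311
9 61796 139930 3351381
10 59319 142407 3208974
11 56798 144928 3064046
12 54233 147493 2916553
13 51622 150104 2766449
14 48966 152760 2613689
15 46262 155464 2458225
16 43510 158216 2300009
17 40710 161016 2138993
18 37860 163866 1975127
19 34959 166767 1808360
20 32007 169719 1638641
21 29003 172723 1465918
22 25946 175780 1290138
23 22835 178891 1111247
24 19669 182057 929190
25 16446 185280 743910
26 13167 188559 555351
27 9829 191897 363454
28 6433 195293 168161
29 2976 168161 0

1. interest=⌊4526606·177/10000⌋=80120; principal=201726-80120=121606; balance=4526606-121606=4405000
2. interest=⌊4405000·177/10000⌋=77968; principal=201726-77968=123758; balance=4405000-123758=4281242
3. interest=⌊4281242·177/10000⌋=75777; principal=201726-75777=125949; balance=4281242-125949=4155293
4. interest=⌊4155293·177/10000⌋=73548; principal=201726-73548=128178; balance=4155293-128178=4027115
5. interest=⌊4027115·177/10000⌋=71279; principal=201726-71279=130447; balance=4027115-130447=3896668
6. interest=⌊3896668·177/10000⌋=68971; principal=201726-68971=132755; balance=3896668-132755=3763913
7. interest=⌊3763913·177/10000⌋=66621; principal=201726-66621=135105; balance=3763913-135105=3628808
8. interest=⌊3628808·177/10000⌋=64229; principal=201726-64229=137497; balance=3628808-137497=3491311
9. interest=⌊3491311·177/10000⌋=61796; principal=201726-61796=139930; balance=3491311-139930=3351381
10. interest=⌊3351381·177/10000⌋=59319; principal=201726-59319=142407; balance=3351381-142407=3208974
11. interest=⌊3208974·177/10000⌋=56798; principal=201726-56798=144928; balance=3208974-144928=3064046
12. interest=⌊3064046·177/10000⌋=54233; principal=201726-54233=147493; balance=3064046-147493=2916553
13. interest=⌊2916553·177/10000⌋=51622; principal=201726-51622=150104; balance=2916553-150104=2766449
14. interest=⌊2766449·177/10000⌋=48966; principal=201726-48966=152760; balance=2766449-152760=2613689
15. interest=⌊2613689·177/10000⌋=46262; principal=201726-46262=155464; balance=2613689-155464=2458225
16. interest=⌊2458225·177/10000⌋=43510; principal=201726-43510=158216; balance=2458225-158216=2300009
17. interest=⌊2300009·177/10000⌋=40710; principal=201726-40710=161016; balance=2300009-161016=2138993
18. interest=⌊2138993·177/10000⌋=37860; principal=201726-37860=163866; balance=2138993-163866=1975127
19. interest=⌊1975127·177/10000⌋=34959; principal=201726-34959=166767; balance=1975127-166767=1808360
20. interest=⌊1808360·177/10000⌋=32007; principal=201726-32007=169719; balance=1808360-169719=1638641
21. interest=⌊1638641·177/10000⌋=29003; principal=201726-29003=172723; balance=1638641-172723=1465918
22. interest=⌊1465918·177/10000⌋=25946; principal=201726-25946=175780; balance=1465918-175780=1290138
23. interest=⌊1290138·177/10000⌋=22835; principal=201726-22835=178891; balance=1290138-178891=1111247
24. interest=⌊1111247·177/10000⌋=19669; principal=201726-19669=182057; balance=1111247-182057=929190
25. interest=⌊929190·177/10000⌋=16446; principal=201726-16446=185280; balance=929190-185280=743910
26. interest=⌊743910·177/10000⌋=13167; principal=201726-13167=188559; balance=743910-188559=555351
27. interest=⌊555351·177/10000⌋=9829; principal=201726-9829=191897; balance=555351-191897=363454
28. interest=⌊363454·177/10000⌋=6433; principal=201726-6433=195293; balance=363454-195293=168161
29. interest=⌊168161·177/10000⌋=2976; principal=min(201726-2976,168161)=168161; balance=168161-168161=0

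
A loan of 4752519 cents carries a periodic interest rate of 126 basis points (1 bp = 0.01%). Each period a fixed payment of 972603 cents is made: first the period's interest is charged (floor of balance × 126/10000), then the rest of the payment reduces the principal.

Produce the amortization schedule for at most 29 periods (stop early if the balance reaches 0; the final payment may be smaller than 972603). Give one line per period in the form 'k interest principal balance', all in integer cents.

1 59881 912722 3839797
2 48381 924222 2915575
3 36736 935867 1979708
4 24944 947659 1032049
5 13003 959600 72449
6 912 72449 0

1. interest=⌊4752519·126/10000⌋=59881; principal=972603-59881=912722; balance=4752519-912722=3839797
2. interest=⌊3839797·126/10000⌋=48381; principal=972603-48381=924222; balance=3839797-924222=2915575
3. interest=⌊2915575·126/10000⌋=36736; principal=972603-36736=935867; balance=2915575-935867=1979708
4. interest=⌊1979708·126/10000⌋=24944; principal=972603-24944=947659; balance=1979708-947659=1032049
5. interest=⌊1032049·126/10000⌋=13003; principal=972603-13003=959600; balance=1032049-959600=72449
6. interest=⌊72449·126/10000⌋=912; principal=min(972603-912,72449)=72449; balance=72449-72449=0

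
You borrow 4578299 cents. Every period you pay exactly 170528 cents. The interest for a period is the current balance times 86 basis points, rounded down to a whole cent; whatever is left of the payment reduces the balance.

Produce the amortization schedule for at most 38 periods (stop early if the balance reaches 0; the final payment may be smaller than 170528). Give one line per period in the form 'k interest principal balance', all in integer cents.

1. interest=⌊4578299·86/10000⌋=39373; principal=170528-39373=131155; balance=4578299-131155=4447144
2. interest=⌊4447144·86/10000⌋=38245; principal=170528-38245=132283; balance=4447144-132283=4314861
3. interest=⌊4314861·86/10000⌋=37107; principal=170528-37107=133421; balance=4314861-133421=4181440
4. interest=⌊4181440·86/10000⌋=35960; principal=170528-35960=134568; balance=4181440-134568=4046872
5. interest=⌊4046872·86/10000⌋=34803; principal=170528-34803=135725; balance=4046872-135725=3911147
6. interest=⌊3911147·86/10000⌋=33635; principal=170528-33635=136893; balance=3911147-136893=3774254
7. interest=⌊3774254·86/10000⌋=32458; principal=170528-32458=138070; balance=3774254-138070=3636184
8. interest=⌊3636184·86/10000⌋=31271; principal=170528-31271=139257; balance=3636184-139257=3496927
9. interest=⌊3496927·86/10000⌋=30073; principal=170528-30073=140455; balance=3496927-140455=3356472
10. interest=⌊3356472·86/10000⌋=28865; principal=170528-28865=141663; balance=3356472-141663=3214809
11. interest=⌊3214809·86/10000⌋=27647; principal=170528-27647=142881; balance=3214809-142881=3071928
12. interest=⌊3071928·86/10000⌋=26418; principal=170528-26418=144110; balance=3071928-144110=2927818
13. interest=⌊2927818·86/10000⌋=25179; principal=170528-25179=145349; balance=2927818-145349=2782469
14. interest=⌊2782469·86/10000⌋=23929; principal=170528-23929=146599; balance=2782469-146599=2635870
15. interest=⌊2635870·86/10000⌋=22668; principal=170528-22668=147860; balance=2635870-147860=2488010
16. interest=⌊2488010·86/10000⌋=21396; principal=170528-21396=149132; balance=2488010-149132=2338878
17. interest=⌊2338878·86/10000⌋=20114; principal=170528-20114=150414; balance=2338878-150414=2188464
18. interest=⌊2188464·86/10000⌋=18820; principal=170528-18820=151708; balance=2188464-151708=2036756
19. interest=⌊2036756·86/10000⌋=17516; principal=170528-17516=153012; balance=2036756-153012=1883744
20. interest=⌊1883744·86/10000⌋=16200; principal=170528-16200=154328; balance=1883744-154328=1729416
21. interest=⌊1729416·86/10000⌋=14872; principal=170528-14872=155656; balance=1729416-155656=1573760
22. interest=⌊1573760·86/10000⌋=13534; principal=170528-13534=156994; balance=1573760-156994=1416766
23. interest=⌊1416766·86/10000⌋=12184; principal=170528-12184=158344; balance=1416766-158344=1258422
24. interest=⌊1258422·86/10000⌋=10822; principal=170528-10822=159706; balance=1258422-159706=1098716
25. interest=⌊1098716·86/10000⌋=9448; principal=170528-9448=161080; balance=1098716-161080=937636
26. interest=⌊937636·86/10000⌋=8063; principal=170528-8063=162465; balance=937636-162465=775171
27. interest=⌊775171·86/10000⌋=6666; principal=170528-6666=163862; balance=775171-163862=611309
28. interest=⌊611309·86/10000⌋=5257; principal=170528-5257=165271; balance=611309-165271=446038
29. interest=⌊446038·86/10000⌋=3835; principal=170528-3835=166693; balance=446038-166693=279345
30. interest=⌊279345·86/10000⌋=2402; principal=170528-2402=168126; balance=279345-168126=111219
31. interest=⌊111219·86/10000⌋=956; principal=min(170528-956,111219)=111219; balance=111219-111219=0

1 39373 131155 4447144
2 38245 132283 4314861
3 37107 133421 4181440
4 35960 134568 4046872
5 34803 135725 3911147
6 33635 136893 3774254
7 32458 138070 3636184
8 31271 139257 3496927
9 30073 140455 3356472
10 28865 141663 3214809
11 27647 142881 3071928
12 26418 144110 2927818
13 25179 145349 2782469
14 23929 146599 2635870
15 22668 147860 2488010
16 21396 149132 2338878
17 20114 150414 2188464
18 18820 151708 2036756
19 17516 153012 1883744
20 16200 154328 1729416
21 14872 155656 1573760
22 13534 156994 1416766
23 12184 158344 1258422
24 10822 159706 1098716
25 9448 161080 937636
26 8063 162465 775171
27 6666 163862 611309
28 5257 165271 446038
29 3835 166693 279345
30 2402 168126 111219
31 956 111219 0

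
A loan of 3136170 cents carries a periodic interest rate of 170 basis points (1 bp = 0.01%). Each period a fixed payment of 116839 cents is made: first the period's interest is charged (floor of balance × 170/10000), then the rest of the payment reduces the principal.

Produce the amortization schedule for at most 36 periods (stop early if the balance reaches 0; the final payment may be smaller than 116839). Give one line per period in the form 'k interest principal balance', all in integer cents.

1. interest=⌊3136170·170/10000⌋=53314; principal=116839-53314=63525; balance=3136170-63525=3072645
2. interest=⌊3072645·170/10000⌋=52234; principal=116839-52234=64605; balance=3072645-64605=3008040
3. interest=⌊3008040·170/10000⌋=51136; principal=116839-51136=65703; balance=3008040-65703=2942337
4. interest=⌊2942337·170/10000⌋=50019; principal=116839-50019=66820; balance=2942337-66820=2875517
5. interest=⌊2875517·170/10000⌋=48883; principal=116839-48883=67956; balance=2875517-67956=2807561
6. interest=⌊2807561·170/10000⌋=47728; principal=116839-47728=69111; balance=2807561-69111=2738450
7. interest=⌊2738450·170/10000⌋=46553; principal=116839-46553=70286; balance=2738450-70286=2668164
8. interest=⌊2668164·170/10000⌋=45358; principal=116839-45358=71481; balance=2668164-71481=2596683
9. interest=⌊2596683·170/10000⌋=44143; principal=116839-44143=72696; balance=2596683-72696=2523987
10. interest=⌊2523987·170/10000⌋=42907; principal=116839-42907=73932; balance=2523987-73932=2450055
11. interest=⌊2450055·170/10000⌋=41650; principal=116839-41650=75189; balance=2450055-75189=2374866
12. interest=⌊2374866·170/10000⌋=40372; principal=116839-40372=76467; balance=2374866-76467=2298399
13. interest=⌊2298399·170/10000⌋=39072; principal=116839-39072=77767; balance=2298399-77767=2220632
14. interest=⌊2220632·170/10000⌋=37750; principal=116839-37750=79089; balance=2220632-79089=2141543
15. interest=⌊2141543·170/10000⌋=36406; principal=116839-36406=80433; balance=2141543-80433=2061110
16. interest=⌊2061110·170/10000⌋=35038; principal=116839-35038=81801; balance=2061110-81801=1979309
17. interest=⌊1979309·170/10000⌋=33648; principal=116839-33648=83191; balance=1979309-83191=1896118
18. interest=⌊1896118·170/10000⌋=32234; principal=116839-32234=84605; balance=1896118-84605=1811513
19. interest=⌊1811513·170/10000⌋=30795; principal=116839-30795=86044; balance=1811513-86044=1725469
20. interest=⌊1725469·170/10000⌋=29332; principal=116839-29332=87507; balance=1725469-87507=1637962
21. interest=⌊1637962·170/10000⌋=27845; principal=116839-27845=88994; balance=1637962-88994=1548968
22. interest=⌊1548968·170/10000⌋=26332; principal=116839-26332=90507; balance=1548968-90507=1458461
23. interest=⌊1458461·170/10000⌋=24793; principal=116839-24793=92046; balance=1458461-92046=1366415
24. interest=⌊1366415·170/10000⌋=23229; principal=116839-23229=93610; balance=1366415-93610=1272805
25. interest=⌊1272805·170/10000⌋=21637; principal=116839-21637=95202; balance=1272805-95202=1177603
26. interest=⌊1177603·170/10000⌋=20019; principal=116839-20019=96820; balance=1177603-96820=1080783
27. interest=⌊1080783·170/10000⌋=18373; principal=116839-18373=98466; balance=1080783-98466=982317
28. interest=⌊982317·170/10000⌋=16699; principal=116839-16699=100140; balance=982317-100140=882177
29. interest=⌊882177·170/10000⌋=14997; principal=116839-14997=101842; balance=882177-101842=780335
30. interest=⌊780335·170/10000⌋=13265; principal=116839-13265=103574; balance=780335-103574=676761
31. interest=⌊676761·170/10000⌋=11504; principal=116839-11504=105335; balance=676761-105335=571426
32. interest=⌊571426·170/10000⌋=9714; principal=116839-9714=107125; balance=571426-107125=464301
33. interest=⌊464301·170/10000⌋=7893; principal=116839-7893=108946; balance=464301-108946=355355
34. interest=⌊355355·170/10000⌋=6041; principal=116839-6041=110798; balance=355355-110798=244557
35. interest=⌊244557·170/10000⌋=4157; principal=116839-4157=112682; balance=244557-112682=131875
36. interest=⌊131875·170/10000⌋=2241; principal=116839-2241=114598; balance=131875-114598=17277

1 53314 63525 3072645
2 52234 64605 3008040
3 51136 65703 2942337
4 50019 66820 2875517
5 48883 67956 2807561
6 47728 69111 2738450
7 46553 70286 2668164
8 45358 71481 2596683
9 44143 72696 2523987
10 42907 73932 2450055
11 41650 75189 2374866
12 40372 76467 2298399
13 39072 77767 2220632
14 37750 79089 2141543
15 36406 80433 2061110
16 35038 81801 1979309
17 33648 83191 1896118
18 32234 84605 1811513
19 30795 86044 1725469
20 29332 87507 1637962
21 27845 88994 1548968
22 26332 90507 1458461
23 24793 92046 1366415
24 23229 93610 1272805
25 21637 95202 1177603
26 20019 96820 1080783
27 18373 98466 982317
28 16699 100140 882177
29 14997 101842 780335
30 13265 103574 676761
31 11504 105335 571426
32 9714 107125 464301
33 7893 108946 355355
34 6041 110798 244557
35 4157 112682 131875
36 2241 114598 17277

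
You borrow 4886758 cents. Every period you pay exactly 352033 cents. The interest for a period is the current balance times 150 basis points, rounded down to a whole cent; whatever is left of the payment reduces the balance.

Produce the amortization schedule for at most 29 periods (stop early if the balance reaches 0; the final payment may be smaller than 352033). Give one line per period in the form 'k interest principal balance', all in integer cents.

1 73301 278732 4608026
2 69120 282913 4325113
3 64876 287157 4037956
4 60569 291464 3746492
5 56197 295836 3450656
6 51759 300274 3150382
7 47255 304778 2845604
8 42684 309349 2536255
9 38043 313990 2222265
10 33333 318700 1903565
11 28553 323480 1580085
12 23701 328332 1251753
13 18776 333257 918496
14 13777 338256 580240
15 8703 343330 236910
16 3553 236910 0

1. interest=⌊4886758·150/10000⌋=73301; principal=352033-73301=278732; balance=4886758-278732=4608026
2. interest=⌊4608026·150/10000⌋=69120; principal=352033-69120=282913; balance=4608026-282913=4325113
3. interest=⌊4325113·150/10000⌋=64876; principal=352033-64876=287157; balance=4325113-287157=4037956
4. interest=⌊4037956·150/10000⌋=60569; principal=352033-60569=291464; balance=4037956-291464=3746492
5. interest=⌊3746492·150/10000⌋=56197; principal=352033-56197=295836; balance=3746492-295836=3450656
6. interest=⌊3450656·150/10000⌋=51759; principal=352033-51759=300274; balance=3450656-300274=3150382
7. interest=⌊3150382·150/10000⌋=47255; principal=352033-47255=304778; balance=3150382-304778=2845604
8. interest=⌊2845604·150/10000⌋=42684; principal=352033-42684=309349; balance=2845604-309349=2536255
9. interest=⌊2536255·150/10000⌋=38043; principal=352033-38043=313990; balance=2536255-313990=2222265
10. interest=⌊2222265·150/10000⌋=33333; principal=352033-33333=318700; balance=2222265-318700=1903565
11. interest=⌊1903565·150/10000⌋=28553; principal=352033-28553=323480; balance=1903565-323480=1580085
12. interest=⌊1580085·150/10000⌋=23701; principal=352033-23701=328332; balance=1580085-328332=1251753
13. interest=⌊1251753·150/10000⌋=18776; principal=352033-18776=333257; balance=1251753-333257=918496
14. interest=⌊918496·150/10000⌋=13777; principal=352033-13777=338256; balance=918496-338256=580240
15. interest=⌊580240·150/10000⌋=8703; principal=352033-8703=343330; balance=580240-343330=236910
16. interest=⌊236910·150/10000⌋=3553; principal=min(352033-3553,236910)=236910; balance=236910-236910=0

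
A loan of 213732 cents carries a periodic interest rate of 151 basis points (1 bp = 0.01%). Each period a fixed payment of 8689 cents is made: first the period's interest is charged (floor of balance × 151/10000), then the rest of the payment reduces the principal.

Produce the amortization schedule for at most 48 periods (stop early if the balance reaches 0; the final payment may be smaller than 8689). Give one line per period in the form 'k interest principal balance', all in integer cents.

1 3227 5462 208270
2 3144 5545 202725
3 3061 5628 197097
4 2976 5713 191384
5 2889 5800 185584
6 2802 5887 179697
7 2713 5976 173721
8 2623 6066 167655
9 2531 6158 161497
10 2438 6251 155246
11 2344 6345 148901
12 2248 6441 142460
13 2151 6538 135922
14 2052 6637 129285
15 1952 6737 122548
16 1850 6839 115709
17 1747 6942 108767
18 1642 7047 101720
19 1535 7154 94566
20 1427 7262 87304
21 1318 7371 79933
22 1206 7483 72450
23 1093 7596 64854
24 979 7710 57144
25 862 7827 49317
26 744 7945 41372
27 624 8065 33307
28 502 8187 25120
29 379 8310 16810
30 253 8436 8374
31 126 8374 0

1. interest=⌊213732·151/10000⌋=3227; principal=8689-3227=5462; balance=213732-5462=208270
2. interest=⌊208270·151/10000⌋=3144; principal=8689-3144=5545; balance=208270-5545=202725
3. interest=⌊202725·151/10000⌋=3061; principal=8689-3061=5628; balance=202725-5628=197097
4. interest=⌊197097·151/10000⌋=2976; principal=8689-2976=5713; balance=197097-5713=191384
5. interest=⌊191384·151/10000⌋=2889; principal=8689-2889=5800; balance=191384-5800=185584
6. interest=⌊185584·151/10000⌋=2802; principal=8689-2802=5887; balance=185584-5887=179697
7. interest=⌊179697·151/10000⌋=2713; principal=8689-2713=5976; balance=179697-5976=173721
8. interest=⌊173721·151/10000⌋=2623; principal=8689-2623=6066; balance=173721-6066=167655
9. interest=⌊167655·151/10000⌋=2531; principal=8689-2531=6158; balance=167655-6158=161497
10. interest=⌊161497·151/10000⌋=2438; principal=8689-2438=6251; balance=161497-6251=155246
11. interest=⌊155246·151/10000⌋=2344; principal=8689-2344=6345; balance=155246-6345=148901
12. interest=⌊148901·151/10000⌋=2248; principal=8689-2248=6441; balance=148901-6441=142460
13. interest=⌊142460·151/10000⌋=2151; principal=8689-2151=6538; balance=142460-6538=135922
14. interest=⌊135922·151/10000⌋=2052; principal=8689-2052=6637; balance=135922-6637=129285
15. interest=⌊129285·151/10000⌋=1952; principal=8689-1952=6737; balance=129285-6737=122548
16. interest=⌊122548·151/10000⌋=1850; principal=8689-1850=6839; balance=122548-6839=115709
17. interest=⌊115709·151/10000⌋=1747; principal=8689-1747=6942; balance=115709-6942=108767
18. interest=⌊108767·151/10000⌋=1642; principal=8689-1642=7047; balance=108767-7047=101720
19. interest=⌊101720·151/10000⌋=1535; principal=8689-1535=7154; balance=101720-7154=94566
20. interest=⌊94566·151/10000⌋=1427; principal=8689-1427=7262; balance=94566-7262=87304
21. interest=⌊87304·151/10000⌋=1318; principal=8689-1318=7371; balance=87304-7371=79933
22. interest=⌊79933·151/10000⌋=1206; principal=8689-1206=7483; balance=79933-7483=72450
23. interest=⌊72450·151/10000⌋=1093; principal=8689-1093=7596; balance=72450-7596=64854
24. interest=⌊64854·151/10000⌋=979; principal=8689-979=7710; balance=64854-7710=57144
25. interest=⌊57144·151/10000⌋=862; principal=8689-862=7827; balance=57144-7827=49317
26. interest=⌊49317·151/10000⌋=744; principal=8689-744=7945; balance=49317-7945=41372
27. interest=⌊41372·151/10000⌋=624; principal=8689-624=8065; balance=41372-8065=33307
28. interest=⌊33307·151/10000⌋=502; principal=8689-502=8187; balance=33307-8187=25120
29. interest=⌊25120·151/10000⌋=379; principal=8689-379=8310; balance=25120-8310=16810
30. interest=⌊16810·151/10000⌋=253; principal=8689-253=8436; balance=16810-8436=8374
31. interest=⌊8374·151/10000⌋=126; principal=min(8689-126,8374)=8374; balance=8374-8374=0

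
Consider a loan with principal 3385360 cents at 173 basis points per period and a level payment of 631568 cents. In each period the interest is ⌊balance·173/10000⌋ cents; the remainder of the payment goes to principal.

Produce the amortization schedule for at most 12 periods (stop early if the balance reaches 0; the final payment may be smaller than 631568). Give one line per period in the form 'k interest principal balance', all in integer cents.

1 58566 573002 2812358
2 48653 582915 2229443
3 38569 592999 1636444
4 28310 603258 1033186
5 17874 613694 419492
6 7257 419492 0

1. interest=⌊3385360·173/10000⌋=58566; principal=631568-58566=573002; balance=3385360-573002=2812358
2. interest=⌊2812358·173/10000⌋=48653; principal=631568-48653=582915; balance=2812358-582915=2229443
3. interest=⌊2229443·173/10000⌋=38569; principal=631568-38569=592999; balance=2229443-592999=1636444
4. interest=⌊1636444·173/10000⌋=28310; principal=631568-28310=603258; balance=1636444-603258=1033186
5. interest=⌊1033186·173/10000⌋=17874; principal=631568-17874=613694; balance=1033186-613694=419492
6. interest=⌊419492·173/10000⌋=7257; principal=min(631568-7257,419492)=419492; balance=419492-419492=0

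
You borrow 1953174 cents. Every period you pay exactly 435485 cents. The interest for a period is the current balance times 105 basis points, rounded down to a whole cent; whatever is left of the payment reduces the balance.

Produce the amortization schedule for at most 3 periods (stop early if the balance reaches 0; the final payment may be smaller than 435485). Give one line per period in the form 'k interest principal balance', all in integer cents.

1. interest=⌊1953174·105/10000⌋=20508; principal=435485-20508=414977; balance=1953174-414977=1538197
2. interest=⌊1538197·105/10000⌋=16151; principal=435485-16151=419334; balance=1538197-419334=1118863
3. interest=⌊1118863·105/10000⌋=11748; principal=435485-11748=423737; balance=1118863-423737=695126

1 20508 414977 1538197
2 16151 419334 1118863
3 11748 423737 695126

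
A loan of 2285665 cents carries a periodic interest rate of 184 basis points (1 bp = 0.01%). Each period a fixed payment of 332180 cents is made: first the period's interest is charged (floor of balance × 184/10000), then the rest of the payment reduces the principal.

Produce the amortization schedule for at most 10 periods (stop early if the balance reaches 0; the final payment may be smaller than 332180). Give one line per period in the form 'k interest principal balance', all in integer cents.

1 42056 290124 1995541
2 36717 295463 1700078
3 31281 300899 1399179
4 25744 306436 1092743
5 20106 312074 780669
6 14364 317816 462853
7 8516 323664 139189
8 2561 139189 0

1. interest=⌊2285665·184/10000⌋=42056; principal=332180-42056=290124; balance=2285665-290124=1995541
2. interest=⌊1995541·184/10000⌋=36717; principal=332180-36717=295463; balance=1995541-295463=1700078
3. interest=⌊1700078·184/10000⌋=31281; principal=332180-31281=300899; balance=1700078-300899=1399179
4. interest=⌊1399179·184/10000⌋=25744; principal=332180-25744=306436; balance=1399179-306436=1092743
5. interest=⌊1092743·184/10000⌋=20106; principal=332180-20106=312074; balance=1092743-312074=780669
6. interest=⌊780669·184/10000⌋=14364; principal=332180-14364=317816; balance=780669-317816=462853
7. interest=⌊462853·184/10000⌋=8516; principal=332180-8516=323664; balance=462853-323664=139189
8. interest=⌊139189·184/10000⌋=2561; principal=min(332180-2561,139189)=139189; balance=139189-139189=0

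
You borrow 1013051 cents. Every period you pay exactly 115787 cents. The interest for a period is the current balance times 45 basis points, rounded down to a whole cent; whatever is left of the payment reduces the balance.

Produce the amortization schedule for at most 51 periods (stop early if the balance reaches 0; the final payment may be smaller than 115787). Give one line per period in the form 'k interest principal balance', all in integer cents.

1. interest=⌊1013051·45/10000⌋=4558; principal=115787-4558=111229; balance=1013051-111229=901822
2. interest=⌊901822·45/10000⌋=4058; principal=115787-4058=111729; balance=901822-111729=790093
3. interest=⌊790093·45/10000⌋=3555; principal=115787-3555=112232; balance=790093-112232=677861
4. interest=⌊677861·45/10000⌋=3050; principal=115787-3050=112737; balance=677861-112737=565124
5. interest=⌊565124·45/10000⌋=2543; principal=115787-2543=113244; balance=565124-113244=451880
6. interest=⌊451880·45/10000⌋=2033; principal=115787-2033=113754; balance=451880-113754=338126
7. interest=⌊338126·45/10000⌋=1521; principal=115787-1521=114266; balance=338126-114266=223860
8. interest=⌊223860·45/10000⌋=1007; principal=115787-1007=114780; balance=223860-114780=109080
9. interest=⌊109080·45/10000⌋=490; principal=min(115787-490,109080)=109080; balance=109080-109080=0

1 4558 111229 901822
2 4058 111729 790093
3 3555 112232 677861
4 3050 112737 565124
5 2543 113244 451880
6 2033 113754 338126
7 1521 114266 223860
8 1007 114780 109080
9 490 109080 0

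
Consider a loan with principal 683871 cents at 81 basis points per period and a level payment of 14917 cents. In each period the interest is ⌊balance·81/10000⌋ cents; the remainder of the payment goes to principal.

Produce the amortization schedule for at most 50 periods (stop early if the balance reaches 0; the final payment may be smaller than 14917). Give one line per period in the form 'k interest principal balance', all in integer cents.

1 5539 9378 674493
2 5463 9454 665039
3 5386 9531 655508
4 5309 9608 645900
5 5231 9686 636214
6 5153 9764 626450
7 5074 9843 616607
8 4994 9923 606684
9 4914 10003 596681
10 4833 10084 586597
11 4751 10166 576431
12 4669 10248 566183
13 4586 10331 555852
14 4502 10415 545437
15 4418 10499 534938
16 4332 10585 524353
17 4247 10670 513683
18 4160 10757 502926
19 4073 10844 492082
20 3985 10932 481150
21 3897 11020 470130
22 3808 11109 459021
23 3718 11199 447822
24 3627 11290 436532
25 3535 11382 425150
26 3443 11474 413676
27 3350 11567 402109
28 3257 11660 390449
29 3162 11755 378694
30 3067 11850 366844
31 2971 11946 354898
32 2874 12043 342855
33 2777 12140 330715
34 2678 12239 318476
35 2579 12338 306138
36 2479 12438 293700
37 2378 12539 281161
38 2277 12640 268521
39 2175 12742 255779
40 2071 12846 242933
41 1967 12950 229983
42 1862 13055 216928
43 1757 13160 203768
44 1650 13267 190501
45 1543 13374 177127
46 1434 13483 163644
47 1325 13592 150052
48 1215 13702 136350
49 1104 13813 122537
50 992 13925 108612

1. interest=⌊683871·81/10000⌋=5539; principal=14917-5539=9378; balance=683871-9378=674493
2. interest=⌊674493·81/10000⌋=5463; principal=14917-5463=9454; balance=674493-9454=665039
3. interest=⌊665039·81/10000⌋=5386; principal=14917-5386=9531; balance=665039-9531=655508
4. interest=⌊655508·81/10000⌋=5309; principal=14917-5309=9608; balance=655508-9608=645900
5. interest=⌊645900·81/10000⌋=5231; principal=14917-5231=9686; balance=645900-9686=636214
6. interest=⌊636214·81/10000⌋=5153; principal=14917-5153=9764; balance=636214-9764=626450
7. interest=⌊626450·81/10000⌋=5074; principal=14917-5074=9843; balance=626450-9843=616607
8. interest=⌊616607·81/10000⌋=4994; principal=14917-4994=9923; balance=616607-9923=606684
9. interest=⌊606684·81/10000⌋=4914; principal=14917-4914=10003; balance=606684-10003=596681
10. interest=⌊596681·81/10000⌋=4833; principal=14917-4833=10084; balance=596681-10084=586597
11. interest=⌊586597·81/10000⌋=4751; principal=14917-4751=10166; balance=586597-10166=576431
12. interest=⌊576431·81/10000⌋=4669; principal=14917-4669=10248; balance=576431-10248=566183
13. interest=⌊566183·81/10000⌋=4586; principal=14917-4586=10331; balance=566183-10331=555852
14. interest=⌊555852·81/10000⌋=4502; principal=14917-4502=10415; balance=555852-10415=545437
15. interest=⌊545437·81/10000⌋=4418; principal=14917-4418=10499; balance=545437-10499=534938
16. interest=⌊534938·81/10000⌋=4332; principal=14917-4332=10585; balance=534938-10585=524353
17. interest=⌊524353·81/10000⌋=4247; principal=14917-4247=10670; balance=524353-10670=513683
18. interest=⌊513683·81/10000⌋=4160; principal=14917-4160=10757; balance=513683-10757=502926
19. interest=⌊502926·81/10000⌋=4073; principal=14917-4073=10844; balance=502926-10844=492082
20. interest=⌊492082·81/10000⌋=3985; principal=14917-3985=10932; balance=492082-10932=481150
21. interest=⌊481150·81/10000⌋=3897; principal=14917-3897=11020; balance=481150-11020=470130
22. interest=⌊470130·81/10000⌋=3808; principal=14917-3808=11109; balance=470130-11109=459021
23. interest=⌊459021·81/10000⌋=3718; principal=14917-3718=11199; balance=459021-11199=447822
24. interest=⌊447822·81/10000⌋=3627; principal=14917-3627=11290; balance=447822-11290=436532
25. interest=⌊436532·81/10000⌋=3535; principal=14917-3535=11382; balance=436532-11382=425150
26. interest=⌊425150·81/10000⌋=3443; principal=14917-3443=11474; balance=425150-11474=413676
27. interest=⌊413676·81/10000⌋=3350; principal=14917-3350=11567; balance=413676-11567=402109
28. interest=⌊402109·81/10000⌋=3257; principal=14917-3257=11660; balance=402109-11660=390449
29. interest=⌊390449·81/10000⌋=3162; principal=14917-3162=11755; balance=390449-11755=378694
30. interest=⌊378694·81/10000⌋=3067; principal=14917-3067=11850; balance=378694-11850=366844
31. interest=⌊366844·81/10000⌋=2971; principal=14917-2971=11946; balance=366844-11946=354898
32. interest=⌊354898·81/10000⌋=2874; principal=14917-2874=12043; balance=354898-12043=342855
33. interest=⌊342855·81/10000⌋=2777; principal=14917-2777=12140; balance=342855-12140=330715
34. interest=⌊330715·81/10000⌋=2678; principal=14917-2678=12239; balance=330715-12239=318476
35. interest=⌊318476·81/10000⌋=2579; principal=14917-2579=12338; balance=318476-12338=306138
36. interest=⌊306138·81/10000⌋=2479; principal=14917-2479=12438; balance=306138-12438=293700
37. interest=⌊293700·81/10000⌋=2378; principal=14917-2378=12539; balance=293700-12539=281161
38. interest=⌊281161·81/10000⌋=2277; principal=14917-2277=12640; balance=281161-12640=268521
39. interest=⌊268521·81/10000⌋=2175; principal=14917-2175=12742; balance=268521-12742=255779
40. interest=⌊255779·81/10000⌋=2071; principal=14917-2071=12846; balance=255779-12846=242933
41. interest=⌊242933·81/10000⌋=1967; principal=14917-1967=12950; balance=242933-12950=229983
42. interest=⌊229983·81/10000⌋=1862; principal=14917-1862=13055; balance=229983-13055=216928
43. interest=⌊216928·81/10000⌋=1757; principal=14917-1757=13160; balance=216928-13160=203768
44. interest=⌊203768·81/10000⌋=1650; principal=14917-1650=13267; balance=203768-13267=190501
45. interest=⌊190501·81/10000⌋=1543; principal=14917-1543=13374; balance=190501-13374=177127
46. interest=⌊177127·81/10000⌋=1434; principal=14917-1434=13483; balance=177127-13483=163644
47. interest=⌊163644·81/10000⌋=1325; principal=14917-1325=13592; balance=163644-13592=150052
48. interest=⌊150052·81/10000⌋=1215; principal=14917-1215=13702; balance=150052-13702=136350
49. interest=⌊136350·81/10000⌋=1104; principal=14917-1104=13813; balance=136350-13813=122537
50. interest=⌊122537·81/10000⌋=992; principal=14917-992=13925; balance=122537-13925=108612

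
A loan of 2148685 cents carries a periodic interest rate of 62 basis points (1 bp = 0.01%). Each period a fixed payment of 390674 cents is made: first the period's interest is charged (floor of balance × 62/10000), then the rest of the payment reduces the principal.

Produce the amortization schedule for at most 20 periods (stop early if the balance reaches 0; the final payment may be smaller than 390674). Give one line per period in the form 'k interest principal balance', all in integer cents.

1. interest=⌊2148685·62/10000⌋=13321; principal=390674-13321=377353; balance=2148685-377353=1771332
2. interest=⌊1771332·62/10000⌋=10982; principal=390674-10982=379692; balance=1771332-379692=1391640
3. interest=⌊1391640·62/10000⌋=8628; principal=390674-8628=382046; balance=1391640-382046=1009594
4. interest=⌊1009594·62/10000⌋=6259; principal=390674-6259=384415; balance=1009594-384415=625179
5. interest=⌊625179·62/10000⌋=3876; principal=390674-3876=386798; balance=625179-386798=238381
6. interest=⌊238381·62/10000⌋=1477; principal=min(390674-1477,238381)=238381; balance=238381-238381=0

1 13321 377353 1771332
2 10982 379692 1391640
3 8628 382046 1009594
4 6259 384415 625179
5 3876 386798 238381
6 1477 238381 0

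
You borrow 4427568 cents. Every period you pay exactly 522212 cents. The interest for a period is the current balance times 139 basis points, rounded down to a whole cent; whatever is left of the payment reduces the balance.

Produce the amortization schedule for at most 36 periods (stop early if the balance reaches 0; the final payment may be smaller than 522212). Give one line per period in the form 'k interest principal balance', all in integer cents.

1. interest=⌊4427568·139/10000⌋=61543; principal=522212-61543=460669; balance=4427568-460669=3966899
2. interest=⌊3966899·139/10000⌋=55139; principal=522212-55139=467073; balance=3966899-467073=3499826
3. interest=⌊3499826·139/10000⌋=48647; principal=522212-48647=473565; balance=3499826-473565=3026261
4. interest=⌊3026261·139/10000⌋=42065; principal=522212-42065=480147; balance=3026261-480147=2546114
5. interest=⌊2546114·139/10000⌋=35390; principal=522212-35390=486822; balance=2546114-486822=2059292
6. interest=⌊2059292·139/10000⌋=28624; principal=522212-28624=493588; balance=2059292-493588=1565704
7. interest=⌊1565704·139/10000⌋=21763; principal=522212-21763=500449; balance=1565704-500449=1065255
8. interest=⌊1065255·139/10000⌋=14807; principal=522212-14807=507405; balance=1065255-507405=557850
9. interest=⌊557850·139/10000⌋=7754; principal=522212-7754=514458; balance=557850-514458=43392
10. interest=⌊43392·139/10000⌋=603; principal=min(522212-603,43392)=43392; balance=43392-43392=0

1 61543 460669 3966899
2 55139 467073 3499826
3 48647 473565 3026261
4 42065 480147 2546114
5 35390 486822 2059292
6 28624 493588 1565704
7 21763 500449 1065255
8 14807 507405 557850
9 7754 514458 43392
10 603 43392 0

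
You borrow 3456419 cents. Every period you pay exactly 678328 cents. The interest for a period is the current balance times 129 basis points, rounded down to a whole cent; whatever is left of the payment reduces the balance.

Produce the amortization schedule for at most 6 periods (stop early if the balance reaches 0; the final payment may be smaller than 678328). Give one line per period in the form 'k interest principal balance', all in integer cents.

1. interest=⌊3456419·129/10000⌋=44587; principal=678328-44587=633741; balance=3456419-633741=2822678
2. interest=⌊2822678·129/10000⌋=36412; principal=678328-36412=641916; balance=2822678-641916=2180762
3. interest=⌊2180762·129/10000⌋=28131; principal=678328-28131=650197; balance=2180762-650197=1530565
4. interest=⌊1530565·129/10000⌋=19744; principal=678328-19744=658584; balance=1530565-658584=871981
5. interest=⌊871981·129/10000⌋=11248; principal=678328-11248=667080; balance=871981-667080=204901
6. interest=⌊204901·129/10000⌋=2643; principal=min(678328-2643,204901)=204901; balance=204901-204901=0

1 44587 633741 2822678
2 36412 641916 2180762
3 28131 650197 1530565
4 19744 658584 871981
5 11248 667080 204901
6 2643 204901 0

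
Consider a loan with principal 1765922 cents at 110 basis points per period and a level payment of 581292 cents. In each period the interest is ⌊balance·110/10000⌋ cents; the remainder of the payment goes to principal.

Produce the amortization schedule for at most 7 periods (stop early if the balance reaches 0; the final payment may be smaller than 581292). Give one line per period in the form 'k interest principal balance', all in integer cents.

1. interest=⌊1765922·110/10000⌋=19425; principal=581292-19425=561867; balance=1765922-561867=1204055
2. interest=⌊1204055·110/10000⌋=13244; principal=581292-13244=568048; balance=1204055-568048=636007
3. interest=⌊636007·110/10000⌋=6996; principal=581292-6996=574296; balance=636007-574296=61711
4. interest=⌊61711·110/10000⌋=678; principal=min(581292-678,61711)=61711; balance=61711-61711=0

1 19425 561867 1204055
2 13244 568048 636007
3 6996 574296 61711
4 678 61711 0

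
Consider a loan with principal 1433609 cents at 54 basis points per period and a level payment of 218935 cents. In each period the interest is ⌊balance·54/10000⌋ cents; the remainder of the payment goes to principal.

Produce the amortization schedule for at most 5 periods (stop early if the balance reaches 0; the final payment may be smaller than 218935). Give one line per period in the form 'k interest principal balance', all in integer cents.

1 7741 211194 1222415
2 6601 212334 1010081
3 5454 213481 796600
4 4301 214634 581966
5 3142 215793 366173

1. interest=⌊1433609·54/10000⌋=7741; principal=218935-7741=211194; balance=1433609-211194=1222415
2. interest=⌊1222415·54/10000⌋=6601; principal=218935-6601=212334; balance=1222415-212334=1010081
3. interest=⌊1010081·54/10000⌋=5454; principal=218935-5454=213481; balance=1010081-213481=796600
4. interest=⌊796600·54/10000⌋=4301; principal=218935-4301=214634; balance=796600-214634=581966
5. interest=⌊581966·54/10000⌋=3142; principal=218935-3142=215793; balance=581966-215793=366173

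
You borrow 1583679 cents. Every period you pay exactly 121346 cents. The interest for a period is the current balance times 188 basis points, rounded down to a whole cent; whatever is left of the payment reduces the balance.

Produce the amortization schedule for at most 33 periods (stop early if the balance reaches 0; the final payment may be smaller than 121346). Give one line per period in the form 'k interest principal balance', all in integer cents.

1 29773 91573 1492106
2 28051 93295 1398811
3 26297 95049 1303762
4 24510 96836 1206926
5 22690 98656 1108270
6 20835 100511 1007759
7 18945 102401 905358
8 17020 104326 801032
9 15059 106287 694745
10 13061 108285 586460
11 11025 110321 476139
12 8951 112395 363744
13 6838 114508 249236
14 4685 116661 132575
15 2492 118854 13721
16 257 13721 0

1. interest=⌊1583679·188/10000⌋=29773; principal=121346-29773=91573; balance=1583679-91573=1492106
2. interest=⌊1492106·188/10000⌋=28051; principal=121346-28051=93295; balance=1492106-93295=1398811
3. interest=⌊1398811·188/10000⌋=26297; principal=121346-26297=95049; balance=1398811-95049=1303762
4. interest=⌊1303762·188/10000⌋=24510; principal=121346-24510=96836; balance=1303762-96836=1206926
5. interest=⌊1206926·188/10000⌋=22690; principal=121346-22690=98656; balance=1206926-98656=1108270
6. interest=⌊1108270·188/10000⌋=20835; principal=121346-20835=100511; balance=1108270-100511=1007759
7. interest=⌊1007759·188/10000⌋=18945; principal=121346-18945=102401; balance=1007759-102401=905358
8. interest=⌊905358·188/10000⌋=17020; principal=121346-17020=104326; balance=905358-104326=801032
9. interest=⌊801032·188/10000⌋=15059; principal=121346-15059=106287; balance=801032-106287=694745
10. interest=⌊694745·188/10000⌋=13061; principal=121346-13061=108285; balance=694745-108285=586460
11. interest=⌊586460·188/10000⌋=11025; principal=121346-11025=110321; balance=586460-110321=476139
12. interest=⌊476139·188/10000⌋=8951; principal=121346-8951=112395; balance=476139-112395=363744
13. interest=⌊363744·188/10000⌋=6838; principal=121346-6838=114508; balance=363744-114508=249236
14. interest=⌊249236·188/10000⌋=4685; principal=121346-4685=116661; balance=249236-116661=132575
15. interest=⌊132575·188/10000⌋=2492; principal=121346-2492=118854; balance=132575-118854=13721
16. interest=⌊13721·188/10000⌋=257; principal=min(121346-257,13721)=13721; balance=13721-13721=0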